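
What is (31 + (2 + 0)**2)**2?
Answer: 1225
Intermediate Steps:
(31 + (2 + 0)**2)**2 = (31 + 2**2)**2 = (31 + 4)**2 = 35**2 = 1225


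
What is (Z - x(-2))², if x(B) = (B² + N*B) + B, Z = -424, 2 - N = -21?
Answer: 144400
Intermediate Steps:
N = 23 (N = 2 - 1*(-21) = 2 + 21 = 23)
x(B) = B² + 24*B (x(B) = (B² + 23*B) + B = B² + 24*B)
(Z - x(-2))² = (-424 - (-2)*(24 - 2))² = (-424 - (-2)*22)² = (-424 - 1*(-44))² = (-424 + 44)² = (-380)² = 144400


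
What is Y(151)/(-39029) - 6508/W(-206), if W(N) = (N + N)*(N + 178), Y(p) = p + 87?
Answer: -64186575/112559636 ≈ -0.57024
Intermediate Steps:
Y(p) = 87 + p
W(N) = 2*N*(178 + N) (W(N) = (2*N)*(178 + N) = 2*N*(178 + N))
Y(151)/(-39029) - 6508/W(-206) = (87 + 151)/(-39029) - 6508*(-1/(412*(178 - 206))) = 238*(-1/39029) - 6508/(2*(-206)*(-28)) = -238/39029 - 6508/11536 = -238/39029 - 6508*1/11536 = -238/39029 - 1627/2884 = -64186575/112559636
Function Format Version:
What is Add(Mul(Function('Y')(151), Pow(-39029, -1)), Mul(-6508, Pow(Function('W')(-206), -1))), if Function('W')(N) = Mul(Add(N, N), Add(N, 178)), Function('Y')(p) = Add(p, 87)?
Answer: Rational(-64186575, 112559636) ≈ -0.57024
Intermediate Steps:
Function('Y')(p) = Add(87, p)
Function('W')(N) = Mul(2, N, Add(178, N)) (Function('W')(N) = Mul(Mul(2, N), Add(178, N)) = Mul(2, N, Add(178, N)))
Add(Mul(Function('Y')(151), Pow(-39029, -1)), Mul(-6508, Pow(Function('W')(-206), -1))) = Add(Mul(Add(87, 151), Pow(-39029, -1)), Mul(-6508, Pow(Mul(2, -206, Add(178, -206)), -1))) = Add(Mul(238, Rational(-1, 39029)), Mul(-6508, Pow(Mul(2, -206, -28), -1))) = Add(Rational(-238, 39029), Mul(-6508, Pow(11536, -1))) = Add(Rational(-238, 39029), Mul(-6508, Rational(1, 11536))) = Add(Rational(-238, 39029), Rational(-1627, 2884)) = Rational(-64186575, 112559636)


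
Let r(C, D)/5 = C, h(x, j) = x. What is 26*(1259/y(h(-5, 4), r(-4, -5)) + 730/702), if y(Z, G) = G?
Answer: -434609/270 ≈ -1609.7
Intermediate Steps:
r(C, D) = 5*C
26*(1259/y(h(-5, 4), r(-4, -5)) + 730/702) = 26*(1259/((5*(-4))) + 730/702) = 26*(1259/(-20) + 730*(1/702)) = 26*(1259*(-1/20) + 365/351) = 26*(-1259/20 + 365/351) = 26*(-434609/7020) = -434609/270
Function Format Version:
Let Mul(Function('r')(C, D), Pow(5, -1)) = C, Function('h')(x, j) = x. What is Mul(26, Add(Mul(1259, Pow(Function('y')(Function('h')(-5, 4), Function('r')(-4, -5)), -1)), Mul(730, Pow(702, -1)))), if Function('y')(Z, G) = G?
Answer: Rational(-434609, 270) ≈ -1609.7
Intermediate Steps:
Function('r')(C, D) = Mul(5, C)
Mul(26, Add(Mul(1259, Pow(Function('y')(Function('h')(-5, 4), Function('r')(-4, -5)), -1)), Mul(730, Pow(702, -1)))) = Mul(26, Add(Mul(1259, Pow(Mul(5, -4), -1)), Mul(730, Pow(702, -1)))) = Mul(26, Add(Mul(1259, Pow(-20, -1)), Mul(730, Rational(1, 702)))) = Mul(26, Add(Mul(1259, Rational(-1, 20)), Rational(365, 351))) = Mul(26, Add(Rational(-1259, 20), Rational(365, 351))) = Mul(26, Rational(-434609, 7020)) = Rational(-434609, 270)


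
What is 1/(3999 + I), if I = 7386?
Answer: 1/11385 ≈ 8.7835e-5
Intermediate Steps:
1/(3999 + I) = 1/(3999 + 7386) = 1/11385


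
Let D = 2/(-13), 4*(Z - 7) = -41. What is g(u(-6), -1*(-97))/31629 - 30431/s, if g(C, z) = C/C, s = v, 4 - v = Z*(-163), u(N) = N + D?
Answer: 1283336833/22171929 ≈ 57.881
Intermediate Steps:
Z = -13/4 (Z = 7 + (1/4)*(-41) = 7 - 41/4 = -13/4 ≈ -3.2500)
D = -2/13 (D = 2*(-1/13) = -2/13 ≈ -0.15385)
u(N) = -2/13 + N (u(N) = N - 2/13 = -2/13 + N)
v = -2103/4 (v = 4 - (-13)*(-163)/4 = 4 - 1*2119/4 = 4 - 2119/4 = -2103/4 ≈ -525.75)
s = -2103/4 ≈ -525.75
g(C, z) = 1
g(u(-6), -1*(-97))/31629 - 30431/s = 1/31629 - 30431/(-2103/4) = 1*(1/31629) - 30431*(-4/2103) = 1/31629 + 121724/2103 = 1283336833/22171929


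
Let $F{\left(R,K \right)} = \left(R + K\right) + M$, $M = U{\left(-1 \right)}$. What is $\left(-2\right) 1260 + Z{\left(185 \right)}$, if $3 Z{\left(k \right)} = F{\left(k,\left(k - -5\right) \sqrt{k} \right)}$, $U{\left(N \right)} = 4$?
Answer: $-2457 + \frac{190 \sqrt{185}}{3} \approx -1595.6$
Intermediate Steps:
$M = 4$
$F{\left(R,K \right)} = 4 + K + R$ ($F{\left(R,K \right)} = \left(R + K\right) + 4 = \left(K + R\right) + 4 = 4 + K + R$)
$Z{\left(k \right)} = \frac{4}{3} + \frac{k}{3} + \frac{\sqrt{k} \left(5 + k\right)}{3}$ ($Z{\left(k \right)} = \frac{4 + \left(k - -5\right) \sqrt{k} + k}{3} = \frac{4 + \left(k + 5\right) \sqrt{k} + k}{3} = \frac{4 + \left(5 + k\right) \sqrt{k} + k}{3} = \frac{4 + \sqrt{k} \left(5 + k\right) + k}{3} = \frac{4 + k + \sqrt{k} \left(5 + k\right)}{3} = \frac{4}{3} + \frac{k}{3} + \frac{\sqrt{k} \left(5 + k\right)}{3}$)
$\left(-2\right) 1260 + Z{\left(185 \right)} = \left(-2\right) 1260 + \left(\frac{4}{3} + \frac{1}{3} \cdot 185 + \frac{\sqrt{185} \left(5 + 185\right)}{3}\right) = -2520 + \left(\frac{4}{3} + \frac{185}{3} + \frac{1}{3} \sqrt{185} \cdot 190\right) = -2520 + \left(\frac{4}{3} + \frac{185}{3} + \frac{190 \sqrt{185}}{3}\right) = -2520 + \left(63 + \frac{190 \sqrt{185}}{3}\right) = -2457 + \frac{190 \sqrt{185}}{3}$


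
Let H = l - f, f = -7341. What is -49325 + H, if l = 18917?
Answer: -23067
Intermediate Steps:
H = 26258 (H = 18917 - 1*(-7341) = 18917 + 7341 = 26258)
-49325 + H = -49325 + 26258 = -23067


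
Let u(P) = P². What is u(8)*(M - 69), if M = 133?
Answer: 4096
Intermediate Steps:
u(8)*(M - 69) = 8²*(133 - 69) = 64*64 = 4096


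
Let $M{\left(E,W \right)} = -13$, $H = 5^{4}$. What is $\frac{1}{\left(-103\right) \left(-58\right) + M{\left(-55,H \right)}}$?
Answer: $\frac{1}{5961} \approx 0.00016776$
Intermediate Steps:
$H = 625$
$\frac{1}{\left(-103\right) \left(-58\right) + M{\left(-55,H \right)}} = \frac{1}{\left(-103\right) \left(-58\right) - 13} = \frac{1}{5974 - 13} = \frac{1}{5961}$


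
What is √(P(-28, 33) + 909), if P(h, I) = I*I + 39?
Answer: √2037 ≈ 45.133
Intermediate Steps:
P(h, I) = 39 + I² (P(h, I) = I² + 39 = 39 + I²)
√(P(-28, 33) + 909) = √((39 + 33²) + 909) = √((39 + 1089) + 909) = √(1128 + 909) = √2037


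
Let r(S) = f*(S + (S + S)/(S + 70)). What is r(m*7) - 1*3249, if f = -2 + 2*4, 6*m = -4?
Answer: -22945/7 ≈ -3277.9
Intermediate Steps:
m = -⅔ (m = (⅙)*(-4) = -⅔ ≈ -0.66667)
f = 6 (f = -2 + 8 = 6)
r(S) = 6*S + 12*S/(70 + S) (r(S) = 6*(S + (S + S)/(S + 70)) = 6*(S + (2*S)/(70 + S)) = 6*(S + 2*S/(70 + S)) = 6*S + 12*S/(70 + S))
r(m*7) - 1*3249 = 6*(-⅔*7)*(72 - ⅔*7)/(70 - ⅔*7) - 1*3249 = 6*(-14/3)*(72 - 14/3)/(70 - 14/3) - 3249 = 6*(-14/3)*(202/3)/(196/3) - 3249 = 6*(-14/3)*(3/196)*(202/3) - 3249 = -202/7 - 3249 = -22945/7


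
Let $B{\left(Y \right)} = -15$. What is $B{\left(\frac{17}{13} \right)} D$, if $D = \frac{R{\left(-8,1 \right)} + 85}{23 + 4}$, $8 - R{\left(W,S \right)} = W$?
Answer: $- \frac{505}{9} \approx -56.111$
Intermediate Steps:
$R{\left(W,S \right)} = 8 - W$
$D = \frac{101}{27}$ ($D = \frac{\left(8 - -8\right) + 85}{23 + 4} = \frac{\left(8 + 8\right) + 85}{27} = \left(16 + 85\right) \frac{1}{27} = 101 \cdot \frac{1}{27} = \frac{101}{27} \approx 3.7407$)
$B{\left(\frac{17}{13} \right)} D = \left(-15\right) \frac{101}{27} = - \frac{505}{9}$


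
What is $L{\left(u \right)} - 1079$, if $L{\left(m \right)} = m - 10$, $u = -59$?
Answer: $-1148$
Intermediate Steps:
$L{\left(m \right)} = -10 + m$
$L{\left(u \right)} - 1079 = \left(-10 - 59\right) - 1079 = -69 - 1079 = -1148$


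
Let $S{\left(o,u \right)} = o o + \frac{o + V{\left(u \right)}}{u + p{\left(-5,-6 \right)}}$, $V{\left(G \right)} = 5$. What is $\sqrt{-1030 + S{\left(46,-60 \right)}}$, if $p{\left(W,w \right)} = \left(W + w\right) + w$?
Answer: $\frac{\sqrt{6434967}}{77} \approx 32.944$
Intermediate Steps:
$p{\left(W,w \right)} = W + 2 w$
$S{\left(o,u \right)} = o^{2} + \frac{5 + o}{-17 + u}$ ($S{\left(o,u \right)} = o o + \frac{o + 5}{u + \left(-5 + 2 \left(-6\right)\right)} = o^{2} + \frac{5 + o}{u - 17} = o^{2} + \frac{5 + o}{-17 + u}$)
$\sqrt{-1030 + S{\left(46,-60 \right)}} = \sqrt{-1030 + \frac{5 + 46 - 17 \cdot 46^{2} - 60 \cdot 46^{2}}{-17 - 60}} = \sqrt{-1030 + \frac{5 + 46 - 35972 - 126960}{-77}} = \sqrt{-1030 - \frac{5 + 46 - 35972 - 126960}{77}} = \sqrt{-1030 - - \frac{162881}{77}} = \sqrt{-1030 + \frac{162881}{77}} = \sqrt{\frac{83571}{77}} = \frac{\sqrt{6434967}}{77}$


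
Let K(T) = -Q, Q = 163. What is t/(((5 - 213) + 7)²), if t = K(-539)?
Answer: -163/40401 ≈ -0.0040346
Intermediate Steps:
K(T) = -163 (K(T) = -1*163 = -163)
t = -163
t/(((5 - 213) + 7)²) = -163/((5 - 213) + 7)² = -163/(-208 + 7)² = -163/((-201)²) = -163/40401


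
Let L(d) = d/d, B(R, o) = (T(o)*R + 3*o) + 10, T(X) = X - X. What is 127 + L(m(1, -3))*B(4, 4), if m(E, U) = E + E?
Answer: 149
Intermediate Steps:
T(X) = 0
B(R, o) = 10 + 3*o (B(R, o) = (0*R + 3*o) + 10 = (0 + 3*o) + 10 = 3*o + 10 = 10 + 3*o)
m(E, U) = 2*E
L(d) = 1
127 + L(m(1, -3))*B(4, 4) = 127 + 1*(10 + 3*4) = 127 + 1*(10 + 12) = 127 + 1*22 = 127 + 22 = 149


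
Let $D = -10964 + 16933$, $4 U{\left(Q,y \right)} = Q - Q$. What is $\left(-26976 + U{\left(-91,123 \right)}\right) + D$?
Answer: $-21007$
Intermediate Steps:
$U{\left(Q,y \right)} = 0$ ($U{\left(Q,y \right)} = \frac{Q - Q}{4} = \frac{1}{4} \cdot 0 = 0$)
$D = 5969$
$\left(-26976 + U{\left(-91,123 \right)}\right) + D = \left(-26976 + 0\right) + 5969 = -26976 + 5969 = -21007$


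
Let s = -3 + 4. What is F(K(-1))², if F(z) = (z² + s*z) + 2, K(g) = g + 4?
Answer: 196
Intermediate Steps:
K(g) = 4 + g
s = 1
F(z) = 2 + z + z² (F(z) = (z² + 1*z) + 2 = (z² + z) + 2 = (z + z²) + 2 = 2 + z + z²)
F(K(-1))² = (2 + (4 - 1) + (4 - 1)²)² = (2 + 3 + 3²)² = (2 + 3 + 9)² = 14² = 196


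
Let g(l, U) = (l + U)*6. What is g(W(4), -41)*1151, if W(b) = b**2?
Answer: -172650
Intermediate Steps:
g(l, U) = 6*U + 6*l (g(l, U) = (U + l)*6 = 6*U + 6*l)
g(W(4), -41)*1151 = (6*(-41) + 6*4**2)*1151 = (-246 + 6*16)*1151 = (-246 + 96)*1151 = -150*1151 = -172650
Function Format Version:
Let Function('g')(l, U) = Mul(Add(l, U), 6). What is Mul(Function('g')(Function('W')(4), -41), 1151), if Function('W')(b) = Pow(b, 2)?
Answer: -172650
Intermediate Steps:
Function('g')(l, U) = Add(Mul(6, U), Mul(6, l)) (Function('g')(l, U) = Mul(Add(U, l), 6) = Add(Mul(6, U), Mul(6, l)))
Mul(Function('g')(Function('W')(4), -41), 1151) = Mul(Add(Mul(6, -41), Mul(6, Pow(4, 2))), 1151) = Mul(Add(-246, Mul(6, 16)), 1151) = Mul(Add(-246, 96), 1151) = Mul(-150, 1151) = -172650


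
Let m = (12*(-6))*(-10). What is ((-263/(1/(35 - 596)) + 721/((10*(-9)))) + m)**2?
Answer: 178034288016601/8100 ≈ 2.1980e+10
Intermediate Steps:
m = 720 (m = -72*(-10) = 720)
((-263/(1/(35 - 596)) + 721/((10*(-9)))) + m)**2 = ((-263/(1/(35 - 596)) + 721/((10*(-9)))) + 720)**2 = ((-263/(1/(-561)) + 721/(-90)) + 720)**2 = ((-263/(-1/561) + 721*(-1/90)) + 720)**2 = ((-263*(-561) - 721/90) + 720)**2 = ((147543 - 721/90) + 720)**2 = (13278149/90 + 720)**2 = (13342949/90)**2 = 178034288016601/8100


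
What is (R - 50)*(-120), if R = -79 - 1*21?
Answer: 18000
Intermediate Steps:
R = -100 (R = -79 - 21 = -100)
(R - 50)*(-120) = (-100 - 50)*(-120) = -150*(-120) = 18000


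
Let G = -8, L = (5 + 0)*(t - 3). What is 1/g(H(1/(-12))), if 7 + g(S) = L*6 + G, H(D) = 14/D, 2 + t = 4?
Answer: -1/45 ≈ -0.022222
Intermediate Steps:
t = 2 (t = -2 + 4 = 2)
L = -5 (L = (5 + 0)*(2 - 3) = 5*(-1) = -5)
g(S) = -45 (g(S) = -7 + (-5*6 - 8) = -7 + (-30 - 8) = -7 - 38 = -45)
1/g(H(1/(-12))) = 1/(-45) = -1/45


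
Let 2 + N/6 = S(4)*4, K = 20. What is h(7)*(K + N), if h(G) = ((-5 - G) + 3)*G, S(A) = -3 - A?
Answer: 10080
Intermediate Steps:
h(G) = G*(-2 - G) (h(G) = (-2 - G)*G = G*(-2 - G))
N = -180 (N = -12 + 6*((-3 - 1*4)*4) = -12 + 6*((-3 - 4)*4) = -12 + 6*(-7*4) = -12 + 6*(-28) = -12 - 168 = -180)
h(7)*(K + N) = (-1*7*(2 + 7))*(20 - 180) = -1*7*9*(-160) = -63*(-160) = 10080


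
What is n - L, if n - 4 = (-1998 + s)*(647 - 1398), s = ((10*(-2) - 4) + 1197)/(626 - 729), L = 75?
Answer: 155424904/103 ≈ 1.5090e+6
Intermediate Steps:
s = -1173/103 (s = ((-20 - 4) + 1197)/(-103) = (-24 + 1197)*(-1/103) = 1173*(-1/103) = -1173/103 ≈ -11.388)
n = 155432629/103 (n = 4 + (-1998 - 1173/103)*(647 - 1398) = 4 - 206967/103*(-751) = 4 + 155432217/103 = 155432629/103 ≈ 1.5091e+6)
n - L = 155432629/103 - 1*75 = 155432629/103 - 75 = 155424904/103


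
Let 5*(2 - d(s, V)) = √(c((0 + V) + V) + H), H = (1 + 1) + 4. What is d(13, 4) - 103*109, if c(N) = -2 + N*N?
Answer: -11225 - 2*√17/5 ≈ -11227.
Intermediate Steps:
c(N) = -2 + N²
H = 6 (H = 2 + 4 = 6)
d(s, V) = 2 - √(4 + 4*V²)/5 (d(s, V) = 2 - √((-2 + ((0 + V) + V)²) + 6)/5 = 2 - √((-2 + (V + V)²) + 6)/5 = 2 - √((-2 + (2*V)²) + 6)/5 = 2 - √((-2 + 4*V²) + 6)/5 = 2 - √(4 + 4*V²)/5)
d(13, 4) - 103*109 = (2 - 2*√(1 + 4²)/5) - 103*109 = (2 - 2*√(1 + 16)/5) - 11227 = (2 - 2*√17/5) - 11227 = -11225 - 2*√17/5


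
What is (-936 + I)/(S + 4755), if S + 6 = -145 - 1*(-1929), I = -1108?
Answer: -2044/6533 ≈ -0.31287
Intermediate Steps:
S = 1778 (S = -6 + (-145 - 1*(-1929)) = -6 + (-145 + 1929) = -6 + 1784 = 1778)
(-936 + I)/(S + 4755) = (-936 - 1108)/(1778 + 4755) = -2044/6533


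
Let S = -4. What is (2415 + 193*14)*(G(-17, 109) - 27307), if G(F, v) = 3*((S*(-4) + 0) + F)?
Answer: -139745270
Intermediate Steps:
G(F, v) = 48 + 3*F (G(F, v) = 3*((-4*(-4) + 0) + F) = 3*((16 + 0) + F) = 3*(16 + F) = 48 + 3*F)
(2415 + 193*14)*(G(-17, 109) - 27307) = (2415 + 193*14)*((48 + 3*(-17)) - 27307) = (2415 + 2702)*((48 - 51) - 27307) = 5117*(-3 - 27307) = 5117*(-27310) = -139745270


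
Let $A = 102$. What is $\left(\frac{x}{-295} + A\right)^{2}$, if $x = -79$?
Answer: $\frac{910168561}{87025} \approx 10459.0$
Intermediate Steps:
$\left(\frac{x}{-295} + A\right)^{2} = \left(- \frac{79}{-295} + 102\right)^{2} = \left(\left(-79\right) \left(- \frac{1}{295}\right) + 102\right)^{2} = \left(\frac{79}{295} + 102\right)^{2} = \left(\frac{30169}{295}\right)^{2} = \frac{910168561}{87025}$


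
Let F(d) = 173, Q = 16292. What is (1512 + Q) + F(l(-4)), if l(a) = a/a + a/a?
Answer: 17977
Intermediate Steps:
l(a) = 2 (l(a) = 1 + 1 = 2)
(1512 + Q) + F(l(-4)) = (1512 + 16292) + 173 = 17804 + 173 = 17977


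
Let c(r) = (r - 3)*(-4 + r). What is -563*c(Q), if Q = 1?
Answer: -3378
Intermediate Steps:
c(r) = (-4 + r)*(-3 + r) (c(r) = (-3 + r)*(-4 + r) = (-4 + r)*(-3 + r))
-563*c(Q) = -563*(12 + 1² - 7*1) = -563*(12 + 1 - 7) = -563*6 = -3378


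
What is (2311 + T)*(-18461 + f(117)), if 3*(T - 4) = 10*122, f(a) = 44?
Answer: -50124935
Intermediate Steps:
T = 1232/3 (T = 4 + (10*122)/3 = 4 + (1/3)*1220 = 4 + 1220/3 = 1232/3 ≈ 410.67)
(2311 + T)*(-18461 + f(117)) = (2311 + 1232/3)*(-18461 + 44) = (8165/3)*(-18417) = -50124935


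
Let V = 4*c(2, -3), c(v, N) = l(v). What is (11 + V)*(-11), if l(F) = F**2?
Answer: -297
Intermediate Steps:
c(v, N) = v**2
V = 16 (V = 4*2**2 = 4*4 = 16)
(11 + V)*(-11) = (11 + 16)*(-11) = 27*(-11) = -297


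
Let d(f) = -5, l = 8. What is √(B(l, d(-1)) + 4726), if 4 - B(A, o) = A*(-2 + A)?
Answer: √4682 ≈ 68.425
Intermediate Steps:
B(A, o) = 4 - A*(-2 + A)
√(B(l, d(-1)) + 4726) = √((4 - 1*8² + 2*8) + 4726) = √((4 - 1*64 + 16) + 4726) = √((4 - 64 + 16) + 4726) = √(-44 + 4726) = √4682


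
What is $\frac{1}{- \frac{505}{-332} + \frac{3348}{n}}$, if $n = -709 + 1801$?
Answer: $\frac{30212}{138583} \approx 0.21801$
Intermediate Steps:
$n = 1092$
$\frac{1}{- \frac{505}{-332} + \frac{3348}{n}} = \frac{1}{- \frac{505}{-332} + \frac{3348}{1092}} = \frac{1}{\left(-505\right) \left(- \frac{1}{332}\right) + 3348 \cdot \frac{1}{1092}} = \frac{1}{\frac{505}{332} + \frac{279}{91}} = \frac{1}{\frac{138583}{30212}} = \frac{30212}{138583}$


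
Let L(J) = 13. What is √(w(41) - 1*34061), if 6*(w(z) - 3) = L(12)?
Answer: I*√1226010/6 ≈ 184.54*I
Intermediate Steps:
w(z) = 31/6 (w(z) = 3 + (⅙)*13 = 3 + 13/6 = 31/6)
√(w(41) - 1*34061) = √(31/6 - 1*34061) = √(31/6 - 34061) = √(-204335/6) = I*√1226010/6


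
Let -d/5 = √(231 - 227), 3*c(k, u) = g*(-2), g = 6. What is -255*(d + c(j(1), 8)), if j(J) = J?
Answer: 3570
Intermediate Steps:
c(k, u) = -4 (c(k, u) = (6*(-2))/3 = (⅓)*(-12) = -4)
d = -10 (d = -5*√(231 - 227) = -5*√4 = -5*2 = -10)
-255*(d + c(j(1), 8)) = -255*(-10 - 4) = -255*(-14) = 3570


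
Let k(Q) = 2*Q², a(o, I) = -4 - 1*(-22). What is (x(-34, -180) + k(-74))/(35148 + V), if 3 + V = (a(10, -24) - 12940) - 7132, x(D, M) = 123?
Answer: 11075/15091 ≈ 0.73388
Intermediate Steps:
a(o, I) = 18 (a(o, I) = -4 + 22 = 18)
V = -20057 (V = -3 + ((18 - 12940) - 7132) = -3 + (-12922 - 7132) = -3 - 20054 = -20057)
(x(-34, -180) + k(-74))/(35148 + V) = (123 + 2*(-74)²)/(35148 - 20057) = (123 + 2*5476)/15091 = (123 + 10952)*(1/15091) = 11075*(1/15091) = 11075/15091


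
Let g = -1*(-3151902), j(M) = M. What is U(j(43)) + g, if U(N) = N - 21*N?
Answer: 3151042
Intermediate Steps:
U(N) = -20*N
g = 3151902
U(j(43)) + g = -20*43 + 3151902 = -860 + 3151902 = 3151042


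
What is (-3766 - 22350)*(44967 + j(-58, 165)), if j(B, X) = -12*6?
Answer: -1172477820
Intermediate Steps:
j(B, X) = -72
(-3766 - 22350)*(44967 + j(-58, 165)) = (-3766 - 22350)*(44967 - 72) = -26116*44895 = -1172477820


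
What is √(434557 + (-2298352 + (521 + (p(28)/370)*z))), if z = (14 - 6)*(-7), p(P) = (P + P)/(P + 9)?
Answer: 7*I*√1301440010/185 ≈ 1365.0*I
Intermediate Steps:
p(P) = 2*P/(9 + P) (p(P) = (2*P)/(9 + P) = 2*P/(9 + P))
z = -56 (z = 8*(-7) = -56)
√(434557 + (-2298352 + (521 + (p(28)/370)*z))) = √(434557 + (-2298352 + (521 + ((2*28/(9 + 28))/370)*(-56)))) = √(434557 + (-2298352 + (521 + ((2*28/37)*(1/370))*(-56)))) = √(434557 + (-2298352 + (521 + ((2*28*(1/37))*(1/370))*(-56)))) = √(434557 + (-2298352 + (521 + ((56/37)*(1/370))*(-56)))) = √(434557 + (-2298352 + (521 + (28/6845)*(-56)))) = √(434557 + (-2298352 + (521 - 1568/6845))) = √(434557 + (-2298352 + 3564677/6845)) = √(434557 - 15728654763/6845) = √(-12754112098/6845) = 7*I*√1301440010/185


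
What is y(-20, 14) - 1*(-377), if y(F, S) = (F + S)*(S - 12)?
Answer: 365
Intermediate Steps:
y(F, S) = (-12 + S)*(F + S) (y(F, S) = (F + S)*(-12 + S) = (-12 + S)*(F + S))
y(-20, 14) - 1*(-377) = (14² - 12*(-20) - 12*14 - 20*14) - 1*(-377) = (196 + 240 - 168 - 280) + 377 = -12 + 377 = 365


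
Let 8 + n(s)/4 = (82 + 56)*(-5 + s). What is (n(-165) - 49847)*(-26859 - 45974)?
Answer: 10467485927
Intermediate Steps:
n(s) = -2792 + 552*s (n(s) = -32 + 4*((82 + 56)*(-5 + s)) = -32 + 4*(138*(-5 + s)) = -32 + 4*(-690 + 138*s) = -32 + (-2760 + 552*s) = -2792 + 552*s)
(n(-165) - 49847)*(-26859 - 45974) = ((-2792 + 552*(-165)) - 49847)*(-26859 - 45974) = ((-2792 - 91080) - 49847)*(-72833) = (-93872 - 49847)*(-72833) = -143719*(-72833) = 10467485927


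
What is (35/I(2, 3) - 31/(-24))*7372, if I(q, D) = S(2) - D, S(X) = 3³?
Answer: 20273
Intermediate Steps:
S(X) = 27
I(q, D) = 27 - D
(35/I(2, 3) - 31/(-24))*7372 = (35/(27 - 1*3) - 31/(-24))*7372 = (35/(27 - 3) - 31*(-1/24))*7372 = (35/24 + 31/24)*7372 = (11/4)*7372 = 20273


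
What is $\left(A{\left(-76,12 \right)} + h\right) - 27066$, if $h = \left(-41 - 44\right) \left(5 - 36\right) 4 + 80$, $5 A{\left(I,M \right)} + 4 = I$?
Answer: $-16462$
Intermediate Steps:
$A{\left(I,M \right)} = - \frac{4}{5} + \frac{I}{5}$
$h = 10620$ ($h = \left(-85\right) \left(-31\right) 4 + 80 = 2635 \cdot 4 + 80 = 10540 + 80 = 10620$)
$\left(A{\left(-76,12 \right)} + h\right) - 27066 = \left(\left(- \frac{4}{5} + \frac{1}{5} \left(-76\right)\right) + 10620\right) - 27066 = \left(\left(- \frac{4}{5} - \frac{76}{5}\right) + 10620\right) - 27066 = \left(-16 + 10620\right) - 27066 = 10604 - 27066 = -16462$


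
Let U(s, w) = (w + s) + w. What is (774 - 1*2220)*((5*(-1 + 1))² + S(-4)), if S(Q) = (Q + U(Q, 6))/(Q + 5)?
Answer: -5784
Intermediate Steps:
U(s, w) = s + 2*w (U(s, w) = (s + w) + w = s + 2*w)
S(Q) = (12 + 2*Q)/(5 + Q) (S(Q) = (Q + (Q + 2*6))/(Q + 5) = (Q + (Q + 12))/(5 + Q) = (Q + (12 + Q))/(5 + Q) = (12 + 2*Q)/(5 + Q))
(774 - 1*2220)*((5*(-1 + 1))² + S(-4)) = (774 - 1*2220)*((5*(-1 + 1))² + 2*(6 - 4)/(5 - 4)) = (774 - 2220)*((5*0)² + 2*2/1) = -1446*(0² + 2*1*2) = -1446*(0 + 4) = -1446*4 = -5784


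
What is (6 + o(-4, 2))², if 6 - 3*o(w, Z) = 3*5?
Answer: 9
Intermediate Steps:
o(w, Z) = -3 (o(w, Z) = 2 - 5 = -3)
(6 + o(-4, 2))² = (6 - 3)² = 3² = 9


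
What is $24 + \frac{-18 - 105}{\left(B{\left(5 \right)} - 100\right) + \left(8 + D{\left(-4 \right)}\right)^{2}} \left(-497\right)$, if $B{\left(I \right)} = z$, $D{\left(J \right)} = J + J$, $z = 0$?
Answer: $- \frac{58731}{100} \approx -587.31$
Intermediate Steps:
$D{\left(J \right)} = 2 J$
$B{\left(I \right)} = 0$
$24 + \frac{-18 - 105}{\left(B{\left(5 \right)} - 100\right) + \left(8 + D{\left(-4 \right)}\right)^{2}} \left(-497\right) = 24 + \frac{-18 - 105}{\left(0 - 100\right) + \left(8 + 2 \left(-4\right)\right)^{2}} \left(-497\right) = 24 + - \frac{123}{-100 + \left(8 - 8\right)^{2}} \left(-497\right) = 24 + - \frac{123}{-100 + 0^{2}} \left(-497\right) = 24 + - \frac{123}{-100 + 0} \left(-497\right) = 24 + - \frac{123}{-100} \left(-497\right) = 24 + \left(-123\right) \left(- \frac{1}{100}\right) \left(-497\right) = 24 + \frac{123}{100} \left(-497\right) = 24 - \frac{61131}{100} = - \frac{58731}{100}$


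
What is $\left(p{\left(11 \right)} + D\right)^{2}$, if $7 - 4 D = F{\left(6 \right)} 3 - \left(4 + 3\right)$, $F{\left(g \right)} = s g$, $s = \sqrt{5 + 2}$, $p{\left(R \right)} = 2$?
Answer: $172 - \frac{99 \sqrt{7}}{2} \approx 41.035$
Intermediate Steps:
$s = \sqrt{7} \approx 2.6458$
$F{\left(g \right)} = g \sqrt{7}$ ($F{\left(g \right)} = \sqrt{7} g = g \sqrt{7}$)
$D = \frac{7}{2} - \frac{9 \sqrt{7}}{2}$ ($D = \frac{7}{4} - \frac{6 \sqrt{7} \cdot 3 - \left(4 + 3\right)}{4} = \frac{7}{4} - \frac{18 \sqrt{7} - 7}{4} = \frac{7}{4} - \frac{-7 + 18 \sqrt{7}}{4} = \frac{7}{4} + \left(\frac{7}{4} - \frac{9 \sqrt{7}}{2}\right) = \frac{7}{2} - \frac{9 \sqrt{7}}{2} \approx -8.4059$)
$\left(p{\left(11 \right)} + D\right)^{2} = \left(2 + \left(\frac{7}{2} - \frac{9 \sqrt{7}}{2}\right)\right)^{2} = \left(\frac{11}{2} - \frac{9 \sqrt{7}}{2}\right)^{2}$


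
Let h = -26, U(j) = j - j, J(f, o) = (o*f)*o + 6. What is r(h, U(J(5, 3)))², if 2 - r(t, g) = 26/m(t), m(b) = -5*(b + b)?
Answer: 361/100 ≈ 3.6100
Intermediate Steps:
J(f, o) = 6 + f*o² (J(f, o) = (f*o)*o + 6 = f*o² + 6 = 6 + f*o²)
m(b) = -10*b
U(j) = 0
r(t, g) = 2 + 13/(5*t) (r(t, g) = 2 - 26/((-10*t)) = 2 - 26*(-1/(10*t)) = 2 - (-13)/(5*t) = 2 + 13/(5*t))
r(h, U(J(5, 3)))² = (2 + (13/5)/(-26))² = (2 + (13/5)*(-1/26))² = (2 - ⅒)² = (19/10)² = 361/100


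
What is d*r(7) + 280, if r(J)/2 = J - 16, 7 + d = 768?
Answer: -13418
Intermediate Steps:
d = 761 (d = -7 + 768 = 761)
r(J) = -32 + 2*J (r(J) = 2*(J - 16) = 2*(-16 + J) = -32 + 2*J)
d*r(7) + 280 = 761*(-32 + 2*7) + 280 = 761*(-32 + 14) + 280 = 761*(-18) + 280 = -13698 + 280 = -13418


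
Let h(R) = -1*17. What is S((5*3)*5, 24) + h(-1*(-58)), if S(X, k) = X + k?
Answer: 82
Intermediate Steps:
h(R) = -17
S((5*3)*5, 24) + h(-1*(-58)) = ((5*3)*5 + 24) - 17 = (15*5 + 24) - 17 = (75 + 24) - 17 = 99 - 17 = 82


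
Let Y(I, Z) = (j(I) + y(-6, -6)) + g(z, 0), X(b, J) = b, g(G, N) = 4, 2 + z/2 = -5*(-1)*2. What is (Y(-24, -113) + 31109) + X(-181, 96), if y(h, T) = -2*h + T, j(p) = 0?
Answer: 30938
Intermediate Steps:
y(h, T) = T - 2*h
z = 16 (z = -4 + 2*(-5*(-1)*2) = -4 + 2*(5*2) = -4 + 2*10 = -4 + 20 = 16)
Y(I, Z) = 10 (Y(I, Z) = (0 + (-6 - 2*(-6))) + 4 = (0 + (-6 + 12)) + 4 = (0 + 6) + 4 = 6 + 4 = 10)
(Y(-24, -113) + 31109) + X(-181, 96) = (10 + 31109) - 181 = 31119 - 181 = 30938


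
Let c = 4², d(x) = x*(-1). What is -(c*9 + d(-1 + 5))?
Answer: -140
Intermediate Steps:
d(x) = -x
c = 16
-(c*9 + d(-1 + 5)) = -(16*9 - (-1 + 5)) = -(144 - 1*4) = -(144 - 4) = -1*140 = -140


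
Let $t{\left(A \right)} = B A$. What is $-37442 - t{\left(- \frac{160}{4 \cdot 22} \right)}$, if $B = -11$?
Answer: $-37462$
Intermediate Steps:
$t{\left(A \right)} = - 11 A$
$-37442 - t{\left(- \frac{160}{4 \cdot 22} \right)} = -37442 - - 11 \left(- \frac{160}{4 \cdot 22}\right) = -37442 - - 11 \left(- \frac{160}{88}\right) = -37442 - - 11 \left(\left(-160\right) \frac{1}{88}\right) = -37442 - \left(-11\right) \left(- \frac{20}{11}\right) = -37442 - 20 = -37462$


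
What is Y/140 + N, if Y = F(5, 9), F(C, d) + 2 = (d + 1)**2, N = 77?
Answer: 777/10 ≈ 77.700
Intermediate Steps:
F(C, d) = -2 + (1 + d)**2 (F(C, d) = -2 + (d + 1)**2 = -2 + (1 + d)**2)
Y = 98 (Y = -2 + (1 + 9)**2 = -2 + 10**2 = -2 + 100 = 98)
Y/140 + N = 98/140 + 77 = (1/140)*98 + 77 = 7/10 + 77 = 777/10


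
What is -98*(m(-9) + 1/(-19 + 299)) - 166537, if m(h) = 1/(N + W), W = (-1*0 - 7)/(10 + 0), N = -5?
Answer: -189832979/1140 ≈ -1.6652e+5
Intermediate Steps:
W = -7/10 (W = (0 - 7)/10 = -7*⅒ = -7/10 ≈ -0.70000)
m(h) = -10/57 (m(h) = 1/(-5 - 7/10) = 1/(-57/10) = -10/57)
-98*(m(-9) + 1/(-19 + 299)) - 166537 = -98*(-10/57 + 1/(-19 + 299)) - 166537 = -98*(-10/57 + 1/280) - 166537 = -98*(-2743/15960) - 166537 = 19201/1140 - 166537 = -189832979/1140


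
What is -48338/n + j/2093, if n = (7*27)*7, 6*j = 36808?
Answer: -13293610/395577 ≈ -33.606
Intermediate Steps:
j = 18404/3 (j = (⅙)*36808 = 18404/3 ≈ 6134.7)
n = 1323 (n = 189*7 = 1323)
-48338/n + j/2093 = -48338/1323 + (18404/3)/2093 = -48338*1/1323 + (18404/3)*(1/2093) = -48338/1323 + 18404/6279 = -13293610/395577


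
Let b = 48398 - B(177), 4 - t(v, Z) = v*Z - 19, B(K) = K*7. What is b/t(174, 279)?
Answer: -47159/48523 ≈ -0.97189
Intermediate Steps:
B(K) = 7*K
t(v, Z) = 23 - Z*v (t(v, Z) = 4 - (v*Z - 19) = 4 - (Z*v - 19) = 4 - (-19 + Z*v) = 4 + (19 - Z*v) = 23 - Z*v)
b = 47159 (b = 48398 - 7*177 = 48398 - 1*1239 = 48398 - 1239 = 47159)
b/t(174, 279) = 47159/(23 - 1*279*174) = 47159/(23 - 48546) = 47159/(-48523) = 47159*(-1/48523) = -47159/48523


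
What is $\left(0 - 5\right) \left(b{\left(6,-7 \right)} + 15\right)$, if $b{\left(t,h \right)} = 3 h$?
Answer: $30$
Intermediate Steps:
$\left(0 - 5\right) \left(b{\left(6,-7 \right)} + 15\right) = \left(0 - 5\right) \left(3 \left(-7\right) + 15\right) = - 5 \left(-21 + 15\right) = \left(-5\right) \left(-6\right) = 30$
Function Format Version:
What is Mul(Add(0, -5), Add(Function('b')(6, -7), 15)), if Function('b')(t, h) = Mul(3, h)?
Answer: 30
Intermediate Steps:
Mul(Add(0, -5), Add(Function('b')(6, -7), 15)) = Mul(Add(0, -5), Add(Mul(3, -7), 15)) = Mul(-5, Add(-21, 15)) = Mul(-5, -6) = 30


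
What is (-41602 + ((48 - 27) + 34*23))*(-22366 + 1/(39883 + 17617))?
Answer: 52469349914201/57500 ≈ 9.1251e+8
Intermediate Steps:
(-41602 + ((48 - 27) + 34*23))*(-22366 + 1/(39883 + 17617)) = (-41602 + (21 + 782))*(-22366 + 1/57500) = (-41602 + 803)*(-22366 + 1/57500) = -40799*(-1286044999/57500) = 52469349914201/57500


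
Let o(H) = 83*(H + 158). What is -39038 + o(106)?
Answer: -17126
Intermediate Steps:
o(H) = 13114 + 83*H (o(H) = 83*(158 + H) = 13114 + 83*H)
-39038 + o(106) = -39038 + (13114 + 83*106) = -39038 + (13114 + 8798) = -39038 + 21912 = -17126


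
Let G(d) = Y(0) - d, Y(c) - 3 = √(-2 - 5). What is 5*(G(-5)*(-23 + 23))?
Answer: 0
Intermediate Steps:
Y(c) = 3 + I*√7 (Y(c) = 3 + √(-2 - 5) = 3 + √(-7) = 3 + I*√7)
G(d) = 3 - d + I*√7 (G(d) = (3 + I*√7) - d = 3 - d + I*√7)
5*(G(-5)*(-23 + 23)) = 5*((3 - 1*(-5) + I*√7)*(-23 + 23)) = 5*((3 + 5 + I*√7)*0) = 5*((8 + I*√7)*0) = 5*0 = 0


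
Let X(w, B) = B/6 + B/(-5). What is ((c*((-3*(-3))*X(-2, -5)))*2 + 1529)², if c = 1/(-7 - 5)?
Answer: 37393225/16 ≈ 2.3371e+6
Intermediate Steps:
X(w, B) = -B/30 (X(w, B) = B*(⅙) + B*(-⅕) = B/6 - B/5 = -B/30)
c = -1/12 (c = 1/(-12) = -1/12 ≈ -0.083333)
((c*((-3*(-3))*X(-2, -5)))*2 + 1529)² = (-(-3*(-3))*(-1/30*(-5))/12*2 + 1529)² = (-3/(4*6)*2 + 1529)² = (-1/12*3/2*2 + 1529)² = (-⅛*2 + 1529)² = (-¼ + 1529)² = (6115/4)² = 37393225/16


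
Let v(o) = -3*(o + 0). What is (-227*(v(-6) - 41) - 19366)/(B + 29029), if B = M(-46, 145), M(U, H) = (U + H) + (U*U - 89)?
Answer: -943/2077 ≈ -0.45402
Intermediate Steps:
v(o) = -3*o
M(U, H) = -89 + H + U + U² (M(U, H) = (H + U) + (U² - 89) = (H + U) + (-89 + U²) = -89 + H + U + U²)
B = 2126 (B = -89 + 145 - 46 + (-46)² = -89 + 145 - 46 + 2116 = 2126)
(-227*(v(-6) - 41) - 19366)/(B + 29029) = (-227*(-3*(-6) - 41) - 19366)/(2126 + 29029) = (-227*(18 - 41) - 19366)/31155 = (-227*(-23) - 19366)*(1/31155) = (5221 - 19366)*(1/31155) = -14145*1/31155 = -943/2077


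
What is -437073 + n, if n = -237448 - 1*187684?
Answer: -862205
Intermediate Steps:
n = -425132 (n = -237448 - 187684 = -425132)
-437073 + n = -437073 - 425132 = -862205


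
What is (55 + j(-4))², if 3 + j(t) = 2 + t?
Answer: 2500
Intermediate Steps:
j(t) = -1 + t (j(t) = -3 + (2 + t) = -1 + t)
(55 + j(-4))² = (55 + (-1 - 4))² = (55 - 5)² = 50² = 2500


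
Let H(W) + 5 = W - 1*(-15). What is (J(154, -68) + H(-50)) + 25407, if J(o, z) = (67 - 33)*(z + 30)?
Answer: 24075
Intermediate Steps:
H(W) = 10 + W (H(W) = -5 + (W - 1*(-15)) = -5 + (W + 15) = -5 + (15 + W) = 10 + W)
J(o, z) = 1020 + 34*z (J(o, z) = 34*(30 + z) = 1020 + 34*z)
(J(154, -68) + H(-50)) + 25407 = ((1020 + 34*(-68)) + (10 - 50)) + 25407 = ((1020 - 2312) - 40) + 25407 = (-1292 - 40) + 25407 = -1332 + 25407 = 24075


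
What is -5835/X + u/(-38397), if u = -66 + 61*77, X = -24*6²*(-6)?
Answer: -27561511/22116672 ≈ -1.2462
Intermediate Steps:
X = 5184 (X = -24*36*(-6) = -864*(-6) = 5184)
u = 4631 (u = -66 + 4697 = 4631)
-5835/X + u/(-38397) = -5835/5184 + 4631/(-38397) = -5835*1/5184 + 4631*(-1/38397) = -1945/1728 - 4631/38397 = -27561511/22116672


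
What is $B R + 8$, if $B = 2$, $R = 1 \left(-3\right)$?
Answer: $2$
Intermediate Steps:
$R = -3$
$B R + 8 = 2 \left(-3\right) + 8 = -6 + 8 = 2$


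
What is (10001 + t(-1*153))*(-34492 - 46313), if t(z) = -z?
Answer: -820493970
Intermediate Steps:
(10001 + t(-1*153))*(-34492 - 46313) = (10001 - (-1)*153)*(-34492 - 46313) = (10001 - 1*(-153))*(-80805) = (10001 + 153)*(-80805) = 10154*(-80805) = -820493970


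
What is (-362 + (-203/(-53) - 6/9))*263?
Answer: -15005465/159 ≈ -94374.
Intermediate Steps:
(-362 + (-203/(-53) - 6/9))*263 = (-362 + (-203*(-1/53) - 6*⅑))*263 = (-362 + (203/53 - ⅔))*263 = (-362 + 503/159)*263 = -57055/159*263 = -15005465/159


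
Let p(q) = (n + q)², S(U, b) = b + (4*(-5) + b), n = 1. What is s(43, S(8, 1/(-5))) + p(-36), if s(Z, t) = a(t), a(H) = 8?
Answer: 1233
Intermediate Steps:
S(U, b) = -20 + 2*b (S(U, b) = b + (-20 + b) = -20 + 2*b)
p(q) = (1 + q)²
s(Z, t) = 8
s(43, S(8, 1/(-5))) + p(-36) = 8 + (1 - 36)² = 8 + (-35)² = 8 + 1225 = 1233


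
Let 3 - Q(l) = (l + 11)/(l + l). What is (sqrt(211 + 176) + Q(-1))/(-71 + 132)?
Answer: 8/61 + 3*sqrt(43)/61 ≈ 0.45364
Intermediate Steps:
Q(l) = 3 - (11 + l)/(2*l) (Q(l) = 3 - (l + 11)/(l + l) = 3 - (11 + l)/(2*l))
(sqrt(211 + 176) + Q(-1))/(-71 + 132) = (sqrt(211 + 176) + (1/2)*(-11 + 5*(-1))/(-1))/(-71 + 132) = (sqrt(387) + (1/2)*(-1)*(-11 - 5))/61 = (3*sqrt(43) + (1/2)*(-1)*(-16))*(1/61) = (3*sqrt(43) + 8)*(1/61) = (8 + 3*sqrt(43))*(1/61) = 8/61 + 3*sqrt(43)/61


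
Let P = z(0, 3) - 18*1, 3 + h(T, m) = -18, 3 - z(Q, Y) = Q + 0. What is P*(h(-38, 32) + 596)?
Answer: -8625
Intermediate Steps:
z(Q, Y) = 3 - Q (z(Q, Y) = 3 - (Q + 0) = 3 - Q)
h(T, m) = -21 (h(T, m) = -3 - 18 = -21)
P = -15 (P = (3 - 1*0) - 18*1 = (3 + 0) - 18 = 3 - 18 = -15)
P*(h(-38, 32) + 596) = -15*(-21 + 596) = -15*575 = -8625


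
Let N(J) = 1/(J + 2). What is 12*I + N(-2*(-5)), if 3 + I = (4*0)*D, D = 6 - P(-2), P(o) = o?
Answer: -431/12 ≈ -35.917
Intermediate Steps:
D = 8 (D = 6 - 1*(-2) = 6 + 2 = 8)
N(J) = 1/(2 + J)
I = -3 (I = -3 + (4*0)*8 = -3 + 0*8 = -3 + 0 = -3)
12*I + N(-2*(-5)) = 12*(-3) + 1/(2 - 2*(-5)) = -36 + 1/(2 + 10) = -36 + 1/12 = -431/12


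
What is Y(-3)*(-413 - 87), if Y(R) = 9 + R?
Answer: -3000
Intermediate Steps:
Y(-3)*(-413 - 87) = (9 - 3)*(-413 - 87) = 6*(-500) = -3000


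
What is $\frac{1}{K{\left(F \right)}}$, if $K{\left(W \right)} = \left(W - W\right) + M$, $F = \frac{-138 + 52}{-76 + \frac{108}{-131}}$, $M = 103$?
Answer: $\frac{1}{103} \approx 0.0097087$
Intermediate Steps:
$F = \frac{5633}{5032}$ ($F = - \frac{86}{-76 + 108 \left(- \frac{1}{131}\right)} = - \frac{86}{-76 - \frac{108}{131}} = - \frac{86}{- \frac{10064}{131}} = \left(-86\right) \left(- \frac{131}{10064}\right) = \frac{5633}{5032} \approx 1.1194$)
$K{\left(W \right)} = 103$ ($K{\left(W \right)} = \left(W - W\right) + 103 = 0 + 103 = 103$)
$\frac{1}{K{\left(F \right)}} = \frac{1}{103}$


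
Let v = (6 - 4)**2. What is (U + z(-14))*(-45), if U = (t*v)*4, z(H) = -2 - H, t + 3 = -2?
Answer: 3060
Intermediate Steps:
t = -5 (t = -3 - 2 = -5)
v = 4 (v = 2**2 = 4)
U = -80 (U = -5*4*4 = -20*4 = -80)
(U + z(-14))*(-45) = (-80 + (-2 - 1*(-14)))*(-45) = (-80 + (-2 + 14))*(-45) = (-80 + 12)*(-45) = -68*(-45) = 3060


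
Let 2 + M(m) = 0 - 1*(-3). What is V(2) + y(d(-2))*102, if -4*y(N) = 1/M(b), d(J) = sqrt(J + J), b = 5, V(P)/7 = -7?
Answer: -149/2 ≈ -74.500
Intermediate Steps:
V(P) = -49 (V(P) = 7*(-7) = -49)
M(m) = 1 (M(m) = -2 + (0 - 1*(-3)) = -2 + (0 + 3) = -2 + 3 = 1)
d(J) = sqrt(2)*sqrt(J) (d(J) = sqrt(2*J) = sqrt(2)*sqrt(J))
y(N) = -1/4 (y(N) = -1/4/1 = -1/4*1 = -1/4)
V(2) + y(d(-2))*102 = -49 - 1/4*102 = -49 - 51/2 = -149/2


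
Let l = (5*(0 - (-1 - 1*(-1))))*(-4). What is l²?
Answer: 0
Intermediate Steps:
l = 0 (l = (5*(0 - (-1 + 1)))*(-4) = (5*(0 - 1*0))*(-4) = (5*(0 + 0))*(-4) = (5*0)*(-4) = 0*(-4) = 0)
l² = 0² = 0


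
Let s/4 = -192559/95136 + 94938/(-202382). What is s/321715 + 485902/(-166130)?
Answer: -1016833064267305313/347651762406236040 ≈ -2.9249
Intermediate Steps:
s = -24001248553/2406726744 (s = 4*(-192559/95136 + 94938/(-202382)) = 4*(-192559*1/95136 + 94938*(-1/202382)) = 4*(-192559/95136 - 47469/101191) = 4*(-24001248553/9626906976) = -24001248553/2406726744 ≈ -9.9726)
s/321715 + 485902/(-166130) = -24001248553/2406726744/321715 + 485902/(-166130) = -24001248553/2406726744*1/321715 + 485902*(-1/166130) = -24001248553/774280094445960 - 242951/83065 = -1016833064267305313/347651762406236040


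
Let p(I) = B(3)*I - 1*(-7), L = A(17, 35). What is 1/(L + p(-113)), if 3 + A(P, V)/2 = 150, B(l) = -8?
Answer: 1/1205 ≈ 0.00082988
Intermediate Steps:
A(P, V) = 294 (A(P, V) = -6 + 2*150 = -6 + 300 = 294)
L = 294
p(I) = 7 - 8*I (p(I) = -8*I - 1*(-7) = -8*I + 7 = 7 - 8*I)
1/(L + p(-113)) = 1/(294 + (7 - 8*(-113))) = 1/(294 + (7 + 904)) = 1/(294 + 911) = 1/1205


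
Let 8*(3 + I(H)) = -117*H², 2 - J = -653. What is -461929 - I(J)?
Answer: 46500517/8 ≈ 5.8126e+6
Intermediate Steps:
J = 655 (J = 2 - 1*(-653) = 2 + 653 = 655)
I(H) = -3 - 117*H²/8 (I(H) = -3 + (-117*H²)/8 = -3 - 117*H²/8)
-461929 - I(J) = -461929 - (-3 - 117/8*655²) = -461929 - (-3 - 117/8*429025) = -461929 - (-3 - 50195925/8) = -461929 - 1*(-50195949/8) = -461929 + 50195949/8 = 46500517/8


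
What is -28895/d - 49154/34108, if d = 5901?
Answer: -637804207/100635654 ≈ -6.3378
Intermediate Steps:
-28895/d - 49154/34108 = -28895/5901 - 49154/34108 = -28895*1/5901 - 49154*1/34108 = -28895/5901 - 24577/17054 = -637804207/100635654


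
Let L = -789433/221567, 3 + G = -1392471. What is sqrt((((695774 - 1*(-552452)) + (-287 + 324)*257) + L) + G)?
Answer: I*sqrt(6614773208153882)/221567 ≈ 367.07*I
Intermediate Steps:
G = -1392474 (G = -3 - 1392471 = -1392474)
L = -789433/221567 (L = -789433*1/221567 = -789433/221567 ≈ -3.5630)
sqrt((((695774 - 1*(-552452)) + (-287 + 324)*257) + L) + G) = sqrt((((695774 - 1*(-552452)) + (-287 + 324)*257) - 789433/221567) - 1392474) = sqrt((((695774 + 552452) + 37*257) - 789433/221567) - 1392474) = sqrt(((1248226 + 9509) - 789433/221567) - 1392474) = sqrt((1257735 - 789433/221567) - 1392474) = sqrt(278671781312/221567 - 1392474) = sqrt(-29854505446/221567) = I*sqrt(6614773208153882)/221567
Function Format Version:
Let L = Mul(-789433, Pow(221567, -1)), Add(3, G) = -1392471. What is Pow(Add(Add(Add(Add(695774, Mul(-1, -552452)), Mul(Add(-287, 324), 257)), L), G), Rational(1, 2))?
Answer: Mul(Rational(1, 221567), I, Pow(6614773208153882, Rational(1, 2))) ≈ Mul(367.07, I)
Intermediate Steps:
G = -1392474 (G = Add(-3, -1392471) = -1392474)
L = Rational(-789433, 221567) (L = Mul(-789433, Rational(1, 221567)) = Rational(-789433, 221567) ≈ -3.5630)
Pow(Add(Add(Add(Add(695774, Mul(-1, -552452)), Mul(Add(-287, 324), 257)), L), G), Rational(1, 2)) = Pow(Add(Add(Add(Add(695774, Mul(-1, -552452)), Mul(Add(-287, 324), 257)), Rational(-789433, 221567)), -1392474), Rational(1, 2)) = Pow(Add(Add(Add(Add(695774, 552452), Mul(37, 257)), Rational(-789433, 221567)), -1392474), Rational(1, 2)) = Pow(Add(Add(Add(1248226, 9509), Rational(-789433, 221567)), -1392474), Rational(1, 2)) = Pow(Add(Add(1257735, Rational(-789433, 221567)), -1392474), Rational(1, 2)) = Pow(Add(Rational(278671781312, 221567), -1392474), Rational(1, 2)) = Pow(Rational(-29854505446, 221567), Rational(1, 2)) = Mul(Rational(1, 221567), I, Pow(6614773208153882, Rational(1, 2)))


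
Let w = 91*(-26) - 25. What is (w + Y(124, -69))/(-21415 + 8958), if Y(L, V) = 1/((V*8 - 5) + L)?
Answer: 1035304/5393881 ≈ 0.19194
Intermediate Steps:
Y(L, V) = 1/(-5 + L + 8*V) (Y(L, V) = 1/((8*V - 5) + L) = 1/((-5 + 8*V) + L) = 1/(-5 + L + 8*V))
w = -2391 (w = -2366 - 25 = -2391)
(w + Y(124, -69))/(-21415 + 8958) = (-2391 + 1/(-5 + 124 + 8*(-69)))/(-21415 + 8958) = (-2391 + 1/(-5 + 124 - 552))/(-12457) = (-2391 + 1/(-433))*(-1/12457) = (-2391 - 1/433)*(-1/12457) = -1035304/433*(-1/12457) = 1035304/5393881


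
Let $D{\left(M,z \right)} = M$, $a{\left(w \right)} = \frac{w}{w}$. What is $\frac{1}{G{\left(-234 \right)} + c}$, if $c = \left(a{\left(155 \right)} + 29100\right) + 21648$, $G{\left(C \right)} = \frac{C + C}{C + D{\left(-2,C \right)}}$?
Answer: $\frac{59}{2994308} \approx 1.9704 \cdot 10^{-5}$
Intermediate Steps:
$a{\left(w \right)} = 1$
$G{\left(C \right)} = \frac{2 C}{-2 + C}$ ($G{\left(C \right)} = \frac{C + C}{C - 2} = \frac{2 C}{-2 + C}$)
$c = 50749$ ($c = \left(1 + 29100\right) + 21648 = 29101 + 21648 = 50749$)
$\frac{1}{G{\left(-234 \right)} + c} = \frac{1}{2 \left(-234\right) \frac{1}{-2 - 234} + 50749} = \frac{1}{2 \left(-234\right) \frac{1}{-236} + 50749} = \frac{1}{2 \left(-234\right) \left(- \frac{1}{236}\right) + 50749} = \frac{1}{\frac{117}{59} + 50749} = \frac{1}{\frac{2994308}{59}} = \frac{59}{2994308}$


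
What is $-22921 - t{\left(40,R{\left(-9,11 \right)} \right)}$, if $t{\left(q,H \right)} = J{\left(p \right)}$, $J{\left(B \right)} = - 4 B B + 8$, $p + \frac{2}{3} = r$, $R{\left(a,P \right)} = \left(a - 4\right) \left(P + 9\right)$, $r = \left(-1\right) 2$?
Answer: $- \frac{206105}{9} \approx -22901.0$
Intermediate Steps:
$r = -2$
$R{\left(a,P \right)} = \left(-4 + a\right) \left(9 + P\right)$
$p = - \frac{8}{3}$ ($p = - \frac{2}{3} - 2 = - \frac{8}{3} \approx -2.6667$)
$J{\left(B \right)} = 8 - 4 B^{2}$ ($J{\left(B \right)} = - 4 B^{2} + 8 = 8 - 4 B^{2}$)
$t{\left(q,H \right)} = - \frac{184}{9}$ ($t{\left(q,H \right)} = 8 - 4 \left(- \frac{8}{3}\right)^{2} = 8 - \frac{256}{9} = - \frac{184}{9}$)
$-22921 - t{\left(40,R{\left(-9,11 \right)} \right)} = -22921 - - \frac{184}{9} = -22921 + \frac{184}{9} = - \frac{206105}{9}$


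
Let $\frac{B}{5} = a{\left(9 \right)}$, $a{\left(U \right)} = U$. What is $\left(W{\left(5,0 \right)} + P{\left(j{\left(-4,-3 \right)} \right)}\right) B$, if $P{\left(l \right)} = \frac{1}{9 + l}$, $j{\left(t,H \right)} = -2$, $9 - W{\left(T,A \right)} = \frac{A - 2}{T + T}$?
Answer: $\frac{2943}{7} \approx 420.43$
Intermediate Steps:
$W{\left(T,A \right)} = 9 - \frac{-2 + A}{2 T}$ ($W{\left(T,A \right)} = 9 - \frac{A - 2}{T + T} = 9 - \frac{-2 + A}{2 T}$)
$B = 45$ ($B = 5 \cdot 9 = 45$)
$\left(W{\left(5,0 \right)} + P{\left(j{\left(-4,-3 \right)} \right)}\right) B = \left(\frac{2 - 0 + 18 \cdot 5}{2 \cdot 5} + \frac{1}{9 - 2}\right) 45 = \left(\frac{1}{2} \cdot \frac{1}{5} \left(2 + 0 + 90\right) + \frac{1}{7}\right) 45 = \left(\frac{1}{2} \cdot \frac{1}{5} \cdot 92 + \frac{1}{7}\right) 45 = \left(\frac{46}{5} + \frac{1}{7}\right) 45 = \frac{327}{35} \cdot 45 = \frac{2943}{7}$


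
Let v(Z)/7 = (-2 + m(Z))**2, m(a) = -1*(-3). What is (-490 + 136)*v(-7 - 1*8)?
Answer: -2478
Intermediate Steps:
m(a) = 3
v(Z) = 7 (v(Z) = 7*(-2 + 3)**2 = 7*1**2 = 7*1 = 7)
(-490 + 136)*v(-7 - 1*8) = (-490 + 136)*7 = -354*7 = -2478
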